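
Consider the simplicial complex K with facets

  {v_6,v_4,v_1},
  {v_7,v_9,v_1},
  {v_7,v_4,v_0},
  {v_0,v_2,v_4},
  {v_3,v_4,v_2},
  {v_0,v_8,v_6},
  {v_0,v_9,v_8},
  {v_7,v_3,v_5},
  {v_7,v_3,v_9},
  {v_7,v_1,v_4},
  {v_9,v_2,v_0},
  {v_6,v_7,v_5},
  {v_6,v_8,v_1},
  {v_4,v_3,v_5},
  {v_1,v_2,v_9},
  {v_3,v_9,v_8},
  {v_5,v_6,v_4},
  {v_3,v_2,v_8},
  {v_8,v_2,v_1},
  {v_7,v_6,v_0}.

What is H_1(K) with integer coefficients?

We work with the vertex ordering v_0 < v_1 < v_2 < v_3 < v_4 < v_5 < v_6 < v_7 < v_8 < v_9. The simplices of K, each written with vertices in increasing order, are:

  0-simplices (10): [v_0], [v_1], [v_2], [v_3], [v_4], [v_5], [v_6], [v_7], [v_8], [v_9]
  1-simplices (30): (30 of them)
  2-simplices (20): (20 of them)

giving chain groups C_0 ≅ Z^10, C_1 ≅ Z^30, C_2 ≅ Z^20.

The boundary map ∂_1: C_1 → C_0 maps an edge to its endpoints' difference, ∂[p,q] = q − p. For instance
  ∂[v_2,v_9] = [v_9] − [v_2].
As a 10×30 matrix over Z this has rank 9, with invariant factors (1,1,1,1,1,1,1,1,1).

The boundary map ∂_2: C_2 → C_1 sends each 2-simplex [p,q,r] to [q,r] − [p,r] + [p,q]. For instance
  ∂[v_0,v_4,v_7] = [v_4,v_7] − [v_0,v_7] + [v_0,v_4],
  ∂[v_0,v_6,v_7] = [v_6,v_7] − [v_0,v_7] + [v_0,v_6].
The 30×20 boundary matrix has rank 20 and Smith normal form diag(1,1,1,1,1,1,1,1,1,1,1,1,1,1,1,1,1,1,1,2).

Reading off H_k = ker ∂_k / im ∂_{k+1}:

  H_1: rank ker ∂_1 − rank ∂_2 = (30 − 9) − 20 = 1, and ∂_2 has invariant factor 2 > 1, so H_1 ≅ Z ⊕ Z/2Z.

(K is a triangulation of the Klein bottle.)

H_1 ≅ Z ⊕ Z/2Z.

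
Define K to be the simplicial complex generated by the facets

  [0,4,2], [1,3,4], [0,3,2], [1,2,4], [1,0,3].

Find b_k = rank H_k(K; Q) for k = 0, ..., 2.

b_0 = 1, b_1 = 1, b_2 = 0.

Fix the vertex order 0 < 1 < 2 < 3 < 4 and write every simplex with vertices in increasing order. Then dim K = 2 and the simplices of K are:

  0-simplices (5): [0], [1], [2], [3], [4]
  1-simplices (10): [0,1], [0,2], [0,3], [0,4], [1,2], [1,3], [1,4], [2,3], [2,4], [3,4]
  2-simplices (5): [0,1,3], [0,2,3], [0,2,4], [1,2,4], [1,3,4]

so the chain groups are C_0 ≅ Z^5, C_1 ≅ Z^10, C_2 ≅ Z^5.

∂_1: C_1 → C_0 maps an edge to its endpoints' difference, ∂[p,q] = q − p.
The 5×10 boundary matrix has rank 4 and Smith normal form diag(1,1,1,1).

The boundary map ∂_2: C_2 → C_1 acts by ∂[p,q,r] = [q,r] − [p,r] + [p,q]. For instance
  ∂[1,3,4] = [3,4] − [1,4] + [1,3],
  ∂[0,2,3] = [2,3] − [0,3] + [0,2].
As a 10×5 matrix over Z this has rank 5, with invariant factors (1,1,1,1,1).

Now H_k = ker ∂_k / im ∂_{k+1}, so:

  H_0: rank C_0 − rank ∂_1 = 5 − 4 = 1, and the invariant factors of ∂_1 are all 1, so H_0 ≅ Z.
  H_1: rank ker ∂_1 − rank ∂_2 = (10 − 4) − 5 = 1, and the invariant factors of ∂_2 are all 1, so H_1 ≅ Z.
  H_2: rank ker ∂_2 − rank ∂_3 = (5 − 5) − 0 = 0, and there is no ∂_3, so H_2 ≅ 0.

Hence the Betti numbers are b_0 = 1, b_1 = 1, b_2 = 0.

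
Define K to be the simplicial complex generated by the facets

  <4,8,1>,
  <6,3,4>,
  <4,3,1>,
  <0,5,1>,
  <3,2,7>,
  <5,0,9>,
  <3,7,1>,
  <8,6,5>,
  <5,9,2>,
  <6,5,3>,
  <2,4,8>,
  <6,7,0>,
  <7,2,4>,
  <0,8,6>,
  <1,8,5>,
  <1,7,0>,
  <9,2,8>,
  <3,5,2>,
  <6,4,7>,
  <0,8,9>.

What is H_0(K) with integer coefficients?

H_0 ≅ Z.

Take the total order 0 < 1 < 2 < 3 < 4 < 5 < 6 < 7 < 8 < 9 on the vertex set. Then K (dimension 2) consists of the simplices:

  0-simplices (10): [0], [1], [2], [3], [4], [5], [6], [7], [8], [9]
  1-simplices (30): (30 of them)
  2-simplices (20): (20 of them)

so the chain groups are C_0 ≅ Z^10, C_1 ≅ Z^30, C_2 ≅ Z^20.

The boundary map ∂_1: C_1 → C_0 is given by ∂[p,q] = [q] − [p]. For instance
  ∂[5,9] = [9] − [5].
The resulting 10×30 matrix has rank 9, and its Smith normal form has invariant factors (1,1,1,1,1,1,1,1,1).

Boundary ∂_2: C_2 → C_1 acts by ∂[p,q,r] = [q,r] − [p,r] + [p,q]. For instance
  ∂[1,3,7] = [3,7] − [1,7] + [1,3],
  ∂[5,6,8] = [6,8] − [5,8] + [5,6].
This gives a 30×20 integer matrix of rank 20; reducing to Smith normal form yields diagonal entries (1,1,1,1,1,1,1,1,1,1,1,1,1,1,1,1,1,1,1,2).

Computing H_k = (kernel of ∂_k) / (image of ∂_{k+1}):

  H_0: rank C_0 − rank ∂_1 = 10 − 9 = 1, and the invariant factors of ∂_1 are all 1, so H_0 ≅ Z.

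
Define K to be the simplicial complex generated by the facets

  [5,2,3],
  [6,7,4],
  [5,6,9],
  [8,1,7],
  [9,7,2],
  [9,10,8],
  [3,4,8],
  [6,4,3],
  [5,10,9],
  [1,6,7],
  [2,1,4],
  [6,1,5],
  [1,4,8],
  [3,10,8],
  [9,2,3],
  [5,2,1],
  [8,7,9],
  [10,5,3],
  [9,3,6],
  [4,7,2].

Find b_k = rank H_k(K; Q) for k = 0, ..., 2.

b_0 = 1, b_1 = 1, b_2 = 0.

Order the vertices as 1 < 2 < 3 < 4 < 5 < 6 < 7 < 8 < 9 < 10. Listing each simplex with vertices in this order, K has dimension 2 with simplices:

  0-simplices (10): [1], [2], [3], [4], [5], [6], [7], [8], [9], [10]
  1-simplices (30): (30 of them)
  2-simplices (20): (20 of them)

Hence C_0 ≅ Z^10, C_1 ≅ Z^30, C_2 ≅ Z^20.

The boundary map ∂_1: C_1 → C_0 maps an edge to its endpoints' difference, ∂[p,q] = q − p. For instance
  ∂[3,5] = [5] − [3].
As a 10×30 matrix over Z this has rank 9, with invariant factors (1,1,1,1,1,1,1,1,1).

∂_2: C_2 → C_1 acts by ∂[p,q,r] = [q,r] − [p,r] + [p,q]. For instance
  ∂[3,4,6] = [4,6] − [3,6] + [3,4],
  ∂[1,5,6] = [5,6] − [1,6] + [1,5].
The 30×20 boundary matrix has rank 20 and Smith normal form diag(1,1,1,1,1,1,1,1,1,1,1,1,1,1,1,1,1,1,1,2).

Computing H_k = (kernel of ∂_k) / (image of ∂_{k+1}):

  H_0: rank C_0 − rank ∂_1 = 10 − 9 = 1, and the invariant factors of ∂_1 are all 1, so H_0 = Z.
  H_1: rank ker ∂_1 − rank ∂_2 = (30 − 9) − 20 = 1, and ∂_2 has invariant factor 2 > 1, so H_1 = Z × Z/2.
  H_2: rank ker ∂_2 − rank ∂_3 = (20 − 20) − 0 = 0, and there is no ∂_3, so H_2 = 0.

As a check, the Euler characteristic is 10 − 30 + 20 = 0, which agrees with 1 − 1 + 0 = 0.

Hence the Betti numbers are b_0 = 1, b_1 = 1, b_2 = 0.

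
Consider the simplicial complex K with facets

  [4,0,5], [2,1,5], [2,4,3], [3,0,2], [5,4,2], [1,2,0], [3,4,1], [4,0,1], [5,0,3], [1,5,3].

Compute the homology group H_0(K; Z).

H_0 ≅ Z.

Take the total order 0 < 1 < 2 < 3 < 4 < 5 on the vertex set. Then K (dimension 2) consists of the simplices:

  0-simplices (6): [0], [1], [2], [3], [4], [5]
  1-simplices (15): [0,1], [0,2], [0,3], [0,4], [0,5], [1,2], [1,3], [1,4], [1,5], [2,3], [2,4], [2,5], [3,4], [3,5], [4,5]
  2-simplices (10): [0,1,2], [0,1,4], [0,2,3], [0,3,5], [0,4,5], [1,2,5], [1,3,4], [1,3,5], [2,3,4], [2,4,5]

so the chain groups are C_0 ≅ Z^6, C_1 ≅ Z^15, C_2 ≅ Z^10.

∂_1: C_1 → C_0 maps an edge to its endpoints' difference, ∂[p,q] = q − p.
The 6×15 boundary matrix has rank 5 and Smith normal form diag(1,1,1,1,1).

The boundary map ∂_2: C_2 → C_1 acts by ∂[p,q,r] = [q,r] − [p,r] + [p,q]. For instance
  ∂[1,2,5] = [2,5] − [1,5] + [1,2],
  ∂[0,2,3] = [2,3] − [0,3] + [0,2].
As a 15×10 matrix over Z this has rank 10, with invariant factors (1,1,1,1,1,1,1,1,1,2).

From H_k ≅ ker(∂_k) / im(∂_{k+1}) we obtain:

  H_0: rank C_0 − rank ∂_1 = 6 − 5 = 1, and the invariant factors of ∂_1 are all 1, so H_0 ≅ Z.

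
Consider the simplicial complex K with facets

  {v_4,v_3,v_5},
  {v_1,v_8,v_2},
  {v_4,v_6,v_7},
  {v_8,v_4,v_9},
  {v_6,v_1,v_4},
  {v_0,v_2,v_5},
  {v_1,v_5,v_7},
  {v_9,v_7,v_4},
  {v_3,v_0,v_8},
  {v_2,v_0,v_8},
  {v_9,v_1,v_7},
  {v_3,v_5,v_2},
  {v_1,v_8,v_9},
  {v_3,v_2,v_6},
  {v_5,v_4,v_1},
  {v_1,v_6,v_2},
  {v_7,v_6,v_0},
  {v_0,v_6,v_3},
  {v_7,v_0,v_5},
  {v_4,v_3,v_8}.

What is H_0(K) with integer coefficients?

We work with the vertex ordering v_0 < v_1 < v_2 < v_3 < v_4 < v_5 < v_6 < v_7 < v_8 < v_9. The simplices of K, each written with vertices in increasing order, are:

  0-simplices (10): [v_0], [v_1], [v_2], [v_3], [v_4], [v_5], [v_6], [v_7], [v_8], [v_9]
  1-simplices (30): (30 of them)
  2-simplices (20): (20 of them)

giving chain groups C_0 ≅ Z^10, C_1 ≅ Z^30, C_2 ≅ Z^20.

The boundary map ∂_1: C_1 → C_0 sends each edge [p,q] (with p < q) to q − p. For instance
  ∂[v_3,v_8] = [v_8] − [v_3].
The resulting 10×30 matrix has rank 9, and its Smith normal form has invariant factors (1,1,1,1,1,1,1,1,1).

Boundary ∂_2: C_2 → C_1 maps a triangle to the signed sum of its edges. For instance
  ∂[v_4,v_7,v_9] = [v_7,v_9] − [v_4,v_9] + [v_4,v_7],
  ∂[v_2,v_3,v_6] = [v_3,v_6] − [v_2,v_6] + [v_2,v_3].
The 30×20 boundary matrix has rank 20 and Smith normal form diag(1,1,1,1,1,1,1,1,1,1,1,1,1,1,1,1,1,1,1,2).

Now H_k = ker ∂_k / im ∂_{k+1}, so:

  H_0: rank C_0 − rank ∂_1 = 10 − 9 = 1, and the invariant factors of ∂_1 are all 1, so H_0 ≅ Z.

H_0 = Z.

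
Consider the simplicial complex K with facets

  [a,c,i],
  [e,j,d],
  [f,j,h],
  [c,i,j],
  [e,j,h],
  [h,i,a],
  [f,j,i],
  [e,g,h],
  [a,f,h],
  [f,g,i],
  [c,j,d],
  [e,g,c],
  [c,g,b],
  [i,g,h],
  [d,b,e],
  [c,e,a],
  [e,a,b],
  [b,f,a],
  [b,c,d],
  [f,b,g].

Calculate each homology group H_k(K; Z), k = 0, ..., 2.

Fix the vertex order a < b < c < d < e < f < g < h < i < j and write every simplex with vertices in increasing order. Then dim K = 2 and the simplices of K are:

  0-simplices (10): a, b, c, d, e, f, g, h, i, j
  1-simplices (30): ab, ac, ae, af, ah, ai, bc, bd, be, bf, bg, cd, ce, cg, ci, cj, de, dj, eg, eh, ej, fg, fh, fi, fj, gh, gi, hi, hj, ij
  2-simplices (20): abe, abf, ace, aci, afh, ahi, bcd, bcg, bde, bfg, cdj, ceg, cij, dej, egh, ehj, fgi, fhj, fij, ghi

Hence C_0 ≅ Z^10, C_1 ≅ Z^30, C_2 ≅ Z^20.

Boundary ∂_1: C_1 → C_0 is given by ∂[p,q] = [q] − [p].
As a 10×30 matrix over Z this has rank 9, with invariant factors (1,1,1,1,1,1,1,1,1).

The boundary map ∂_2: C_2 → C_1 acts by ∂[p,q,r] = [q,r] − [p,r] + [p,q]. For instance
  ∂afh = fh − ah + af,
  ∂bfg = fg − bg + bf.
The 30×20 boundary matrix has rank 20 and Smith normal form diag(1,1,1,1,1,1,1,1,1,1,1,1,1,1,1,1,1,1,1,2).

Computing H_k = (kernel of ∂_k) / (image of ∂_{k+1}):

  H_0: rank C_0 − rank ∂_1 = 10 − 9 = 1, and the invariant factors of ∂_1 are all 1, so H_0 ≅ Z.
  H_1: rank ker ∂_1 − rank ∂_2 = (30 − 9) − 20 = 1, and ∂_2 has invariant factor 2 > 1, so H_1 ≅ Z × Z/2.
  H_2: rank ker ∂_2 − rank ∂_3 = (20 − 20) − 0 = 0, and there is no ∂_3, so H_2 ≅ 0.

H_0 ≅ Z,  H_1 ≅ Z × Z/2,  H_2 = 0.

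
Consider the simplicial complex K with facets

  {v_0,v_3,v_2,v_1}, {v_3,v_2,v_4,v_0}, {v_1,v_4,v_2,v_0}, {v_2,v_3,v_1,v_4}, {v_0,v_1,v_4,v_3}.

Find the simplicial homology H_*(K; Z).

H_0 = Z,  H_1 = 0,  H_2 = 0,  H_3 = Z.

We work with the vertex ordering v_0 < v_1 < v_2 < v_3 < v_4. The simplices of K, each written with vertices in increasing order, are:

  0-simplices (5): [v_0], [v_1], [v_2], [v_3], [v_4]
  1-simplices (10): [v_0,v_1], [v_0,v_2], [v_0,v_3], [v_0,v_4], [v_1,v_2], [v_1,v_3], [v_1,v_4], [v_2,v_3], [v_2,v_4], [v_3,v_4]
  2-simplices (10): [v_0,v_1,v_2], [v_0,v_1,v_3], [v_0,v_1,v_4], [v_0,v_2,v_3], [v_0,v_2,v_4], [v_0,v_3,v_4], [v_1,v_2,v_3], [v_1,v_2,v_4], [v_1,v_3,v_4], [v_2,v_3,v_4]
  3-simplices (5): [v_0,v_1,v_2,v_3], [v_0,v_1,v_2,v_4], [v_0,v_1,v_3,v_4], [v_0,v_2,v_3,v_4], [v_1,v_2,v_3,v_4]

giving chain groups C_0 ≅ Z^5, C_1 ≅ Z^10, C_2 ≅ Z^10, C_3 ≅ Z^5.

The boundary map ∂_1: C_1 → C_0 maps an edge to its endpoints' difference, ∂[p,q] = q − p. For instance
  ∂[v_2,v_4] = [v_4] − [v_2].
The 5×10 boundary matrix has rank 4 and Smith normal form diag(1,1,1,1).

Boundary ∂_2: C_2 → C_1 acts by ∂[p,q,r] = [q,r] − [p,r] + [p,q]. For instance
  ∂[v_0,v_3,v_4] = [v_3,v_4] − [v_0,v_4] + [v_0,v_3],
  ∂[v_0,v_1,v_2] = [v_1,v_2] − [v_0,v_2] + [v_0,v_1].
The resulting 10×10 matrix has rank 6, and its Smith normal form has invariant factors (1,1,1,1,1,1).

Boundary ∂_3: C_3 → C_2 sends each 3-simplex σ to the alternating sum Σ_i (−1)^i (σ with its i-th vertex removed). For instance
  ∂[v_0,v_1,v_2,v_4] = [v_1,v_2,v_4] − [v_0,v_2,v_4] + [v_0,v_1,v_4] − [v_0,v_1,v_2],
  ∂[v_0,v_1,v_3,v_4] = [v_1,v_3,v_4] − [v_0,v_3,v_4] + [v_0,v_1,v_4] − [v_0,v_1,v_3].
As a 10×5 matrix over Z this has rank 4, with invariant factors (1,1,1,1).

Now H_k = ker ∂_k / im ∂_{k+1}, so:

  H_0: rank C_0 − rank ∂_1 = 5 − 4 = 1, and the invariant factors of ∂_1 are all 1, so H_0 ≅ Z.
  H_1: rank ker ∂_1 − rank ∂_2 = (10 − 4) − 6 = 0, and the invariant factors of ∂_2 are all 1, so H_1 ≅ 0.
  H_2: rank ker ∂_2 − rank ∂_3 = (10 − 6) − 4 = 0, and the invariant factors of ∂_3 are all 1, so H_2 ≅ 0.
  H_3: rank ker ∂_3 − rank ∂_4 = (5 − 4) − 0 = 1, and there is no ∂_4, so H_3 ≅ Z.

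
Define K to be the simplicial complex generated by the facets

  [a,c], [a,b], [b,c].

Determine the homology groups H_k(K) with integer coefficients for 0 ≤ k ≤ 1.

H_0 ≅ Z,  H_1 ≅ Z.

We work with the vertex ordering a < b < c. The simplices of K, each written with vertices in increasing order, are:

  0-simplices (3): a, b, c
  1-simplices (3): ab, ac, bc

giving chain groups C_0 ≅ Z^3, C_1 ≅ Z^3.

Boundary ∂_1: C_1 → C_0 maps an edge to its endpoints' difference, ∂[p,q] = q − p. For instance
  ∂ac = c − a.
As a 3×3 matrix over Z this has rank 2, with invariant factors (1,1).

Now H_k = ker ∂_k / im ∂_{k+1}, so:

  H_0: rank C_0 − rank ∂_1 = 3 − 2 = 1, and the invariant factors of ∂_1 are all 1, so H_0 = Z.
  H_1: rank ker ∂_1 − rank ∂_2 = (3 − 2) − 0 = 1, and there is no ∂_2, so H_1 = Z.

As a check, the Euler characteristic is 3 − 3 = 0, which agrees with 1 − 1 = 0.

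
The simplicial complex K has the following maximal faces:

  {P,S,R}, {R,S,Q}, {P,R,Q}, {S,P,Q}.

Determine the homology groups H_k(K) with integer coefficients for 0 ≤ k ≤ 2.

H_0 = Z,  H_1 = 0,  H_2 = Z.

We work with the vertex ordering P < Q < R < S. The simplices of K, each written with vertices in increasing order, are:

  0-simplices (4): P, Q, R, S
  1-simplices (6): PQ, PR, PS, QR, QS, RS
  2-simplices (4): PQR, PQS, PRS, QRS

so the chain groups are C_0 ≅ Z^4, C_1 ≅ Z^6, C_2 ≅ Z^4.

∂_1: C_1 → C_0 maps an edge to its endpoints' difference, ∂[p,q] = q − p.
The 4×6 boundary matrix has rank 3 and Smith normal form diag(1,1,1).

Boundary ∂_2: C_2 → C_1 acts by ∂[p,q,r] = [q,r] − [p,r] + [p,q]. For instance
  ∂PQR = QR − PR + PQ,
  ∂QRS = RS − QS + QR.
As a 6×4 matrix over Z this has rank 3, with invariant factors (1,1,1).

Reading off H_k = ker ∂_k / im ∂_{k+1}:

  H_0: rank C_0 − rank ∂_1 = 4 − 3 = 1, and the invariant factors of ∂_1 are all 1, so H_0 = Z.
  H_1: rank ker ∂_1 − rank ∂_2 = (6 − 3) − 3 = 0, and the invariant factors of ∂_2 are all 1, so H_1 = 0.
  H_2: rank ker ∂_2 − rank ∂_3 = (4 − 3) − 0 = 1, and there is no ∂_3, so H_2 = Z.

As a check, the Euler characteristic is 4 − 6 + 4 = 2, which agrees with 1 − 0 + 1 = 2.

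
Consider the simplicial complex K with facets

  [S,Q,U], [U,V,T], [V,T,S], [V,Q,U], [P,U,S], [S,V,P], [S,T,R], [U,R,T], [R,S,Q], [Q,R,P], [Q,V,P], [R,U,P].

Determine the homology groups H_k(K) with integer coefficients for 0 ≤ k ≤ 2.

H_0 = Z,  H_1 = Z_2,  H_2 = 0.

K has 7 vertices, 18 edges, 12 triangles.
rank ∂_0 = 0, rank ∂_1 = 6 ⇒ b_0 = 7 − 0 − 6 = 1; all invariant factors of ∂_1 are 1 so no torsion. So H_0 = Z.
rank ∂_1 = 6, rank ∂_2 = 12 ⇒ b_1 = 18 − 6 − 12 = 0; ∂_2 has invariant factor(s) [2] giving torsion. So H_1 = Z_2.
rank ∂_2 = 12, rank ∂_3 = 0 ⇒ b_2 = 12 − 12 − 0 = 0. So H_2 = 0.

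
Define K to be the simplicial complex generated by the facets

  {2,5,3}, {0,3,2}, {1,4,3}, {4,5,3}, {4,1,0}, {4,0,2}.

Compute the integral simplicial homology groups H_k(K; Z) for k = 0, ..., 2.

Fix the vertex order 0 < 1 < 2 < 3 < 4 < 5 and write every simplex with vertices in increasing order. Then dim K = 2 and the simplices of K are:

  0-simplices (6): [0], [1], [2], [3], [4], [5]
  1-simplices (12): [0,1], [0,2], [0,3], [0,4], [1,3], [1,4], [2,3], [2,4], [2,5], [3,4], [3,5], [4,5]
  2-simplices (6): [0,1,4], [0,2,3], [0,2,4], [1,3,4], [2,3,5], [3,4,5]

giving chain groups C_0 ≅ Z^6, C_1 ≅ Z^12, C_2 ≅ Z^6.

Boundary ∂_1: C_1 → C_0 maps an edge to its endpoints' difference, ∂[p,q] = q − p. For instance
  ∂[0,4] = [4] − [0].
The resulting 6×12 matrix has rank 5, and its Smith normal form has invariant factors (1,1,1,1,1).

Boundary ∂_2: C_2 → C_1 maps a triangle to the signed sum of its edges. For instance
  ∂[0,2,4] = [2,4] − [0,4] + [0,2],
  ∂[2,3,5] = [3,5] − [2,5] + [2,3].
This gives a 12×6 integer matrix of rank 6; reducing to Smith normal form yields diagonal entries (1,1,1,1,1,1).

Now H_k = ker ∂_k / im ∂_{k+1}, so:

  H_0: rank C_0 − rank ∂_1 = 6 − 5 = 1, and the invariant factors of ∂_1 are all 1, so H_0 = Z.
  H_1: rank ker ∂_1 − rank ∂_2 = (12 − 5) − 6 = 1, and the invariant factors of ∂_2 are all 1, so H_1 = Z.
  H_2: rank ker ∂_2 − rank ∂_3 = (6 − 6) − 0 = 0, and there is no ∂_3, so H_2 = 0.

As a check, the Euler characteristic is 6 − 12 + 6 = 0, which agrees with 1 − 1 + 0 = 0.

H_0 = Z,  H_1 = Z,  H_2 = 0.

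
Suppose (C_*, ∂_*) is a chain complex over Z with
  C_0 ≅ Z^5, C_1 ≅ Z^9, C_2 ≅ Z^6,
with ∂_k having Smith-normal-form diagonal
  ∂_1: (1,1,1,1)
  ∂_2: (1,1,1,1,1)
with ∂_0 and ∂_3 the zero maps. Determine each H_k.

H_0 ≅ Z,  H_1 = 0,  H_2 ≅ Z.

H_0: b_0 = 5 − 0 − 4 = 1; torsion from ∂_1 factors > 1: none. So H_0 ≅ Z.
H_1: b_1 = 9 − 4 − 5 = 0; torsion from ∂_2 factors > 1: none. So H_1 ≅ 0.
H_2: b_2 = 6 − 5 − 0 = 1; torsion from ∂_3 factors > 1: none. So H_2 ≅ Z.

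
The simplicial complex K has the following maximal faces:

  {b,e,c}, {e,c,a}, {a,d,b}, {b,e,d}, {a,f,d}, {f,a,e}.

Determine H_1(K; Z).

Take the total order a < b < c < d < e < f on the vertex set. Then K (dimension 2) consists of the simplices:

  0-simplices (6): a, b, c, d, e, f
  1-simplices (12): ab, ac, ad, ae, af, bc, bd, be, ce, de, df, ef
  2-simplices (6): abd, ace, adf, aef, bce, bde

so the chain groups are C_0 ≅ Z^6, C_1 ≅ Z^12, C_2 ≅ Z^6.

∂_1: C_1 → C_0 maps an edge to its endpoints' difference, ∂[p,q] = q − p. For instance
  ∂af = f − a.
The 6×12 boundary matrix has rank 5 and Smith normal form diag(1,1,1,1,1).

The boundary map ∂_2: C_2 → C_1 maps a triangle to the signed sum of its edges. For instance
  ∂abd = bd − ad + ab,
  ∂aef = ef − af + ae.
As a 12×6 matrix over Z this has rank 6, with invariant factors (1,1,1,1,1,1).

From H_k ≅ ker(∂_k) / im(∂_{k+1}) we obtain:

  H_1: rank ker ∂_1 − rank ∂_2 = (12 − 5) − 6 = 1, and the invariant factors of ∂_2 are all 1, so H_1 ≅ Z.

H_1 = Z.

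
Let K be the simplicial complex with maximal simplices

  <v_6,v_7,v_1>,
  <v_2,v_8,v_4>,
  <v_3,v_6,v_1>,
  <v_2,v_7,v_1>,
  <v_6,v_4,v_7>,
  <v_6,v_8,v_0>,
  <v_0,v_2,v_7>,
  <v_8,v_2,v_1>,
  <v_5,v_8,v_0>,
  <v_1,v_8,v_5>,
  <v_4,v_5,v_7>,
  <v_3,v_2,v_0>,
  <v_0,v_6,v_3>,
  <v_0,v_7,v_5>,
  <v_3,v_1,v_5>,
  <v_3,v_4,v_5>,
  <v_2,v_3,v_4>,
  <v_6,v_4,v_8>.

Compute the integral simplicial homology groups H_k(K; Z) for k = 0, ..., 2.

Order the vertices as v_0 < v_1 < v_2 < v_3 < v_4 < v_5 < v_6 < v_7 < v_8. Listing each simplex with vertices in this order, K has dimension 2 with simplices:

  0-simplices (9): [v_0], [v_1], [v_2], [v_3], [v_4], [v_5], [v_6], [v_7], [v_8]
  1-simplices (27): (27 of them)
  2-simplices (18): (18 of them)

Hence C_0 ≅ Z^9, C_1 ≅ Z^27, C_2 ≅ Z^18.

Boundary ∂_1: C_1 → C_0 maps an edge to its endpoints' difference, ∂[p,q] = q − p. For instance
  ∂[v_0,v_5] = [v_5] − [v_0].
The resulting 9×27 matrix has rank 8, and its Smith normal form has invariant factors (1,1,1,1,1,1,1,1).

The boundary map ∂_2: C_2 → C_1 sends each 2-simplex [p,q,r] to [q,r] − [p,r] + [p,q]. For instance
  ∂[v_0,v_6,v_8] = [v_6,v_8] − [v_0,v_8] + [v_0,v_6],
  ∂[v_0,v_2,v_7] = [v_2,v_7] − [v_0,v_7] + [v_0,v_2].
The resulting 27×18 matrix has rank 17, and its Smith normal form has invariant factors (1,1,1,1,1,1,1,1,1,1,1,1,1,1,1,1,1).

Now H_k = ker ∂_k / im ∂_{k+1}, so:

  H_0: rank C_0 − rank ∂_1 = 9 − 8 = 1, and the invariant factors of ∂_1 are all 1, so H_0 = Z.
  H_1: rank ker ∂_1 − rank ∂_2 = (27 − 8) − 17 = 2, and the invariant factors of ∂_2 are all 1, so H_1 = Z^2.
  H_2: rank ker ∂_2 − rank ∂_3 = (18 − 17) − 0 = 1, and there is no ∂_3, so H_2 = Z.

H_0 = Z,  H_1 = Z^2,  H_2 = Z.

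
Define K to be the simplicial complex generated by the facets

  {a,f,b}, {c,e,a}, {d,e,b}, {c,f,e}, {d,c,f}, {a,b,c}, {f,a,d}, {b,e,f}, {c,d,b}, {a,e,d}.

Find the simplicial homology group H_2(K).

We work with the vertex ordering a < b < c < d < e < f. The simplices of K, each written with vertices in increasing order, are:

  0-simplices (6): a, b, c, d, e, f
  1-simplices (15): ab, ac, ad, ae, af, bc, bd, be, bf, cd, ce, cf, de, df, ef
  2-simplices (10): abc, abf, ace, ade, adf, bcd, bde, bef, cdf, cef

Hence C_0 ≅ Z^6, C_1 ≅ Z^15, C_2 ≅ Z^10.

Boundary ∂_1: C_1 → C_0 maps an edge to its endpoints' difference, ∂[p,q] = q − p. For instance
  ∂bc = c − b.
The 6×15 boundary matrix has rank 5 and Smith normal form diag(1,1,1,1,1).

The boundary map ∂_2: C_2 → C_1 maps a triangle to the signed sum of its edges. For instance
  ∂bef = ef − bf + be,
  ∂ace = ce − ae + ac.
This gives a 15×10 integer matrix of rank 10; reducing to Smith normal form yields diagonal entries (1,1,1,1,1,1,1,1,1,2).

Reading off H_k = ker ∂_k / im ∂_{k+1}:

  H_2: rank ker ∂_2 − rank ∂_3 = (10 − 10) − 0 = 0, and there is no ∂_3, so H_2 = 0.

(K is a triangulation of the real projective plane RP^2.)

H_2 = 0.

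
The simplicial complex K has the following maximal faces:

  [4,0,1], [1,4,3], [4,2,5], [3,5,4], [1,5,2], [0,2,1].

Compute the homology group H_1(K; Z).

H_1 ≅ Z.

We work with the vertex ordering 0 < 1 < 2 < 3 < 4 < 5. The simplices of K, each written with vertices in increasing order, are:

  0-simplices (6): [0], [1], [2], [3], [4], [5]
  1-simplices (12): [0,1], [0,2], [0,4], [1,2], [1,3], [1,4], [1,5], [2,4], [2,5], [3,4], [3,5], [4,5]
  2-simplices (6): [0,1,2], [0,1,4], [1,2,5], [1,3,4], [2,4,5], [3,4,5]

Hence C_0 ≅ Z^6, C_1 ≅ Z^12, C_2 ≅ Z^6.

The boundary map ∂_1: C_1 → C_0 sends each edge [p,q] (with p < q) to q − p.
As a 6×12 matrix over Z this has rank 5, with invariant factors (1,1,1,1,1).

∂_2: C_2 → C_1 sends each 2-simplex [p,q,r] to [q,r] − [p,r] + [p,q]. For instance
  ∂[3,4,5] = [4,5] − [3,5] + [3,4],
  ∂[2,4,5] = [4,5] − [2,5] + [2,4].
The resulting 12×6 matrix has rank 6, and its Smith normal form has invariant factors (1,1,1,1,1,1).

Computing H_k = (kernel of ∂_k) / (image of ∂_{k+1}):

  H_1: rank ker ∂_1 − rank ∂_2 = (12 − 5) − 6 = 1, and the invariant factors of ∂_2 are all 1, so H_1 ≅ Z.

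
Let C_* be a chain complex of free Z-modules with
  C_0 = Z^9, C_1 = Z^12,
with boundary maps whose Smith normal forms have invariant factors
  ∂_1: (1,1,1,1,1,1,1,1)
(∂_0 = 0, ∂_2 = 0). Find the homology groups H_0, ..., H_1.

H_0: b_0 = 9 − 0 − 8 = 1; torsion from ∂_1 factors > 1: none. So H_0 ≅ Z.
H_1: b_1 = 12 − 8 − 0 = 4; torsion from ∂_2 factors > 1: none. So H_1 ≅ Z^4.

H_0 ≅ Z,  H_1 ≅ Z^4.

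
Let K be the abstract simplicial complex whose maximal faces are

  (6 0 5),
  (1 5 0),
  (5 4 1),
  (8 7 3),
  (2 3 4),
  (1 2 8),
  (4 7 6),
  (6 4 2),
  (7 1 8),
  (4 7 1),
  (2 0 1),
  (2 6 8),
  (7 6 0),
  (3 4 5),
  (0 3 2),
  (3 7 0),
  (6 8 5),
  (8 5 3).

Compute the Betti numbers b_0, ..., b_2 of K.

Take the total order 0 < 1 < 2 < 3 < 4 < 5 < 6 < 7 < 8 on the vertex set. Then K (dimension 2) consists of the simplices:

  0-simplices (9): [0], [1], [2], [3], [4], [5], [6], [7], [8]
  1-simplices (27): (27 of them)
  2-simplices (18): [0,1,2], [0,1,5], [0,2,3], [0,3,7], [0,5,6], [0,6,7], [1,2,8], [1,4,5], [1,4,7], [1,7,8], [2,3,4], [2,4,6], [2,6,8], [3,4,5], [3,5,8], [3,7,8], [4,6,7], [5,6,8]

Hence C_0 ≅ Z^9, C_1 ≅ Z^27, C_2 ≅ Z^18.

∂_1: C_1 → C_0 is given by ∂[p,q] = [q] − [p]. For instance
  ∂[0,7] = [7] − [0].
This gives a 9×27 integer matrix of rank 8; reducing to Smith normal form yields diagonal entries (1,1,1,1,1,1,1,1).

Boundary ∂_2: C_2 → C_1 acts by ∂[p,q,r] = [q,r] − [p,r] + [p,q]. For instance
  ∂[2,6,8] = [6,8] − [2,8] + [2,6],
  ∂[0,1,5] = [1,5] − [0,5] + [0,1].
As a 27×18 matrix over Z this has rank 17, with invariant factors (1,1,1,1,1,1,1,1,1,1,1,1,1,1,1,1,1).

From H_k ≅ ker(∂_k) / im(∂_{k+1}) we obtain:

  H_0: rank C_0 − rank ∂_1 = 9 − 8 = 1, and the invariant factors of ∂_1 are all 1, so H_0 = Z.
  H_1: rank ker ∂_1 − rank ∂_2 = (27 − 8) − 17 = 2, and the invariant factors of ∂_2 are all 1, so H_1 = Z^2.
  H_2: rank ker ∂_2 − rank ∂_3 = (18 − 17) − 0 = 1, and there is no ∂_3, so H_2 = Z.

Hence the Betti numbers are b_0 = 1, b_1 = 2, b_2 = 1.

b_0 = 1, b_1 = 2, b_2 = 1.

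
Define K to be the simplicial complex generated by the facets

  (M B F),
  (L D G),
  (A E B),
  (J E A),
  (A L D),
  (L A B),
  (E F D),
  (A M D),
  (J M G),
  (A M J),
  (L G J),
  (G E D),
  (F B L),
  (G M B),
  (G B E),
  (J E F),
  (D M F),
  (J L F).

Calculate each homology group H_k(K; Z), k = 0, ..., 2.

K has 9 vertices, 27 edges, 18 triangles.
rank ∂_0 = 0, rank ∂_1 = 8 ⇒ b_0 = 9 − 0 − 8 = 1; all invariant factors of ∂_1 are 1 so no torsion. So H_0 ≅ Z.
rank ∂_1 = 8, rank ∂_2 = 17 ⇒ b_1 = 27 − 8 − 17 = 2; all invariant factors of ∂_2 are 1 so no torsion. So H_1 ≅ Z^2.
rank ∂_2 = 17, rank ∂_3 = 0 ⇒ b_2 = 18 − 17 − 0 = 1. So H_2 ≅ Z.

H_0 ≅ Z,  H_1 ≅ Z^2,  H_2 ≅ Z.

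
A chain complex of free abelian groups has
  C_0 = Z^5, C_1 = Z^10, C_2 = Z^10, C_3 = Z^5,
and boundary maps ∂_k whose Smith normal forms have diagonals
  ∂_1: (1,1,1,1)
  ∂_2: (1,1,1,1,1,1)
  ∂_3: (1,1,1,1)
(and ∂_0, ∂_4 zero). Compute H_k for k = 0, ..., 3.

H_0: b_0 = 5 − 0 − 4 = 1; torsion from ∂_1 factors > 1: none. So H_0 ≅ Z.
H_1: b_1 = 10 − 4 − 6 = 0; torsion from ∂_2 factors > 1: none. So H_1 ≅ 0.
H_2: b_2 = 10 − 6 − 4 = 0; torsion from ∂_3 factors > 1: none. So H_2 ≅ 0.
H_3: b_3 = 5 − 4 − 0 = 1; torsion from ∂_4 factors > 1: none. So H_3 ≅ Z.

H_0 ≅ Z,  H_1 = 0,  H_2 = 0,  H_3 ≅ Z.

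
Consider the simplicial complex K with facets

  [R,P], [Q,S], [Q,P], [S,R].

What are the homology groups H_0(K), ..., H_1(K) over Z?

H_0 ≅ Z,  H_1 ≅ Z.

Fix the vertex order P < Q < R < S and write every simplex with vertices in increasing order. Then dim K = 1 and the simplices of K are:

  0-simplices (4): P, Q, R, S
  1-simplices (4): PQ, PR, QS, RS

giving chain groups C_0 ≅ Z^4, C_1 ≅ Z^4.

Boundary ∂_1: C_1 → C_0 is given by ∂[p,q] = [q] − [p]. For instance
  ∂RS = S − R.
The resulting 4×4 matrix has rank 3, and its Smith normal form has invariant factors (1,1,1).

Now H_k = ker ∂_k / im ∂_{k+1}, so:

  H_0: rank C_0 − rank ∂_1 = 4 − 3 = 1, and the invariant factors of ∂_1 are all 1, so H_0 ≅ Z.
  H_1: rank ker ∂_1 − rank ∂_2 = (4 − 3) − 0 = 1, and there is no ∂_2, so H_1 ≅ Z.

As a check, the Euler characteristic is 4 − 4 = 0, which agrees with 1 − 1 = 0.
(K is a triangulation of the circle S^1.)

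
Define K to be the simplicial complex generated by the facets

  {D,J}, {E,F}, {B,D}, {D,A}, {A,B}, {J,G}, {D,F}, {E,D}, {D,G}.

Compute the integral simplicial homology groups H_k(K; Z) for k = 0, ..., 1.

H_0 ≅ Z,  H_1 ≅ Z^3.

We work with the vertex ordering A < B < D < E < F < G < J. The simplices of K, each written with vertices in increasing order, are:

  0-simplices (7): A, B, D, E, F, G, J
  1-simplices (9): AB, AD, BD, DE, DF, DG, DJ, EF, GJ

Hence C_0 ≅ Z^7, C_1 ≅ Z^9.

∂_1: C_1 → C_0 is given by ∂[p,q] = [q] − [p].
The 7×9 boundary matrix has rank 6 and Smith normal form diag(1,1,1,1,1,1).

Reading off H_k = ker ∂_k / im ∂_{k+1}:

  H_0: rank C_0 − rank ∂_1 = 7 − 6 = 1, and the invariant factors of ∂_1 are all 1, so H_0 = Z.
  H_1: rank ker ∂_1 − rank ∂_2 = (9 − 6) − 0 = 3, and there is no ∂_2, so H_1 = Z^3.

(K is a triangulation of a wedge of 3 circles.)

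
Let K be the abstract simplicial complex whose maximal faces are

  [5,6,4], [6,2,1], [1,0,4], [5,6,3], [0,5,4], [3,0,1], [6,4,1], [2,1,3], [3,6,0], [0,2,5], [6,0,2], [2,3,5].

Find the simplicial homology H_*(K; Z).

We work with the vertex ordering 0 < 1 < 2 < 3 < 4 < 5 < 6. The simplices of K, each written with vertices in increasing order, are:

  0-simplices (7): [0], [1], [2], [3], [4], [5], [6]
  1-simplices (18): [0,1], [0,2], [0,3], [0,4], [0,5], [0,6], [1,2], [1,3], [1,4], [1,6], [2,3], [2,5], [2,6], [3,5], [3,6], [4,5], [4,6], [5,6]
  2-simplices (12): [0,1,3], [0,1,4], [0,2,5], [0,2,6], [0,3,6], [0,4,5], [1,2,3], [1,2,6], [1,4,6], [2,3,5], [3,5,6], [4,5,6]

giving chain groups C_0 ≅ Z^7, C_1 ≅ Z^18, C_2 ≅ Z^12.

∂_1: C_1 → C_0 maps an edge to its endpoints' difference, ∂[p,q] = q − p.
This gives a 7×18 integer matrix of rank 6; reducing to Smith normal form yields diagonal entries (1,1,1,1,1,1).

The boundary map ∂_2: C_2 → C_1 acts by ∂[p,q,r] = [q,r] − [p,r] + [p,q]. For instance
  ∂[0,1,3] = [1,3] − [0,3] + [0,1],
  ∂[1,4,6] = [4,6] − [1,6] + [1,4].
The resulting 18×12 matrix has rank 12, and its Smith normal form has invariant factors (1,1,1,1,1,1,1,1,1,1,1,2).

Now H_k = ker ∂_k / im ∂_{k+1}, so:

  H_0: rank C_0 − rank ∂_1 = 7 − 6 = 1, and the invariant factors of ∂_1 are all 1, so H_0 = Z.
  H_1: rank ker ∂_1 − rank ∂_2 = (18 − 6) − 12 = 0, and ∂_2 has invariant factor 2 > 1, so H_1 = Z/2Z.
  H_2: rank ker ∂_2 − rank ∂_3 = (12 − 12) − 0 = 0, and there is no ∂_3, so H_2 = 0.

(K is a triangulation of the real projective plane RP^2.)

H_0 ≅ Z,  H_1 ≅ Z/2Z,  H_2 = 0.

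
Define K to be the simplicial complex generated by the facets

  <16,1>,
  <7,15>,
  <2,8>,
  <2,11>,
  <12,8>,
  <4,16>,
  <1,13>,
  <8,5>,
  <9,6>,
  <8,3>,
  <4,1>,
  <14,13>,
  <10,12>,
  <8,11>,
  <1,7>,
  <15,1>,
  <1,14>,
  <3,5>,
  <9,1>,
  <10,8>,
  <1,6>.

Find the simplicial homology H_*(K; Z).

H_0 = Z^2,  H_1 = Z^7.

Fix the vertex order 1 < 2 < 3 < 4 < 5 < 6 < 7 < 8 < 9 < 10 < 11 < 12 < 13 < 14 < 15 < 16 and write every simplex with vertices in increasing order. Then dim K = 1 and the simplices of K are:

  0-simplices (16): [1], [2], [3], [4], [5], [6], [7], [8], [9], [10], [11], [12], [13], [14], [15], [16]
  1-simplices (21): [1,4], [1,6], [1,7], [1,9], [1,13], [1,14], [1,15], [1,16], [2,8], [2,11], [3,5], [3,8], [4,16], [5,8], [6,9], [7,15], [8,10], [8,11], [8,12], [10,12], [13,14]

giving chain groups C_0 ≅ Z^16, C_1 ≅ Z^21.

∂_1: C_1 → C_0 maps an edge to its endpoints' difference, ∂[p,q] = q − p. For instance
  ∂[2,11] = [11] − [2].
The resulting 16×21 matrix has rank 14, and its Smith normal form has invariant factors (1,1,1,1,1,1,1,1,1,1,1,1,1,1).

Computing H_k = (kernel of ∂_k) / (image of ∂_{k+1}):

  H_0: rank C_0 − rank ∂_1 = 16 − 14 = 2, and the invariant factors of ∂_1 are all 1, so H_0 ≅ Z^2.
  H_1: rank ker ∂_1 − rank ∂_2 = (21 − 14) − 0 = 7, and there is no ∂_2, so H_1 ≅ Z^7.

As a check, the Euler characteristic is 16 − 21 = -5, which agrees with 2 − 7 = -5.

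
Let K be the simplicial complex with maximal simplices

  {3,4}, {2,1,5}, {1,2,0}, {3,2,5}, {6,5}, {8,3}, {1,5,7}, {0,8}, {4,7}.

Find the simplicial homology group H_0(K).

Fix the vertex order 0 < 1 < 2 < 3 < 4 < 5 < 6 < 7 < 8 and write every simplex with vertices in increasing order. Then dim K = 2 and the simplices of K are:

  0-simplices (9): [0], [1], [2], [3], [4], [5], [6], [7], [8]
  1-simplices (14): [0,1], [0,2], [0,8], [1,2], [1,5], [1,7], [2,3], [2,5], [3,4], [3,5], [3,8], [4,7], [5,6], [5,7]
  2-simplices (4): [0,1,2], [1,2,5], [1,5,7], [2,3,5]

so the chain groups are C_0 ≅ Z^9, C_1 ≅ Z^14, C_2 ≅ Z^4.

The boundary map ∂_1: C_1 → C_0 is given by ∂[p,q] = [q] − [p]. For instance
  ∂[2,3] = [3] − [2].
The 9×14 boundary matrix has rank 8 and Smith normal form diag(1,1,1,1,1,1,1,1).

∂_2: C_2 → C_1 sends each 2-simplex [p,q,r] to [q,r] − [p,r] + [p,q]. For instance
  ∂[2,3,5] = [3,5] − [2,5] + [2,3],
  ∂[1,5,7] = [5,7] − [1,7] + [1,5].
This gives a 14×4 integer matrix of rank 4; reducing to Smith normal form yields diagonal entries (1,1,1,1).

Now H_k = ker ∂_k / im ∂_{k+1}, so:

  H_0: rank C_0 − rank ∂_1 = 9 − 8 = 1, and the invariant factors of ∂_1 are all 1, so H_0 ≅ Z.

H_0 = Z.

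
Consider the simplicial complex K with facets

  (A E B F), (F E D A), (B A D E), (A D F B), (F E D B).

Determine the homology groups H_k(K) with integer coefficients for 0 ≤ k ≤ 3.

H_0 = Z,  H_1 = 0,  H_2 = 0,  H_3 = Z.

Take the total order A < B < D < E < F on the vertex set. Then K (dimension 3) consists of the simplices:

  0-simplices (5): A, B, D, E, F
  1-simplices (10): AB, AD, AE, AF, BD, BE, BF, DE, DF, EF
  2-simplices (10): ABD, ABE, ABF, ADE, ADF, AEF, BDE, BDF, BEF, DEF
  3-simplices (5): ABDE, ABDF, ABEF, ADEF, BDEF

Hence C_0 ≅ Z^5, C_1 ≅ Z^10, C_2 ≅ Z^10, C_3 ≅ Z^5.

Boundary ∂_1: C_1 → C_0 is given by ∂[p,q] = [q] − [p]. For instance
  ∂BE = E − B.
The 5×10 boundary matrix has rank 4 and Smith normal form diag(1,1,1,1).

Boundary ∂_2: C_2 → C_1 acts by ∂[p,q,r] = [q,r] − [p,r] + [p,q]. For instance
  ∂BEF = EF − BF + BE,
  ∂BDF = DF − BF + BD.
The 10×10 boundary matrix has rank 6 and Smith normal form diag(1,1,1,1,1,1).

Boundary ∂_3: C_3 → C_2 sends each 3-simplex σ to the alternating sum Σ_i (−1)^i (σ with its i-th vertex removed). For instance
  ∂BDEF = DEF − BEF + BDF − BDE,
  ∂ABDE = BDE − ADE + ABE − ABD.
The 10×5 boundary matrix has rank 4 and Smith normal form diag(1,1,1,1).

From H_k ≅ ker(∂_k) / im(∂_{k+1}) we obtain:

  H_0: rank C_0 − rank ∂_1 = 5 − 4 = 1, and the invariant factors of ∂_1 are all 1, so H_0 = Z.
  H_1: rank ker ∂_1 − rank ∂_2 = (10 − 4) − 6 = 0, and the invariant factors of ∂_2 are all 1, so H_1 = 0.
  H_2: rank ker ∂_2 − rank ∂_3 = (10 − 6) − 4 = 0, and the invariant factors of ∂_3 are all 1, so H_2 = 0.
  H_3: rank ker ∂_3 − rank ∂_4 = (5 − 4) − 0 = 1, and there is no ∂_4, so H_3 = Z.

As a check, the Euler characteristic is 5 − 10 + 10 − 5 = 0, which agrees with 1 − 0 + 0 − 1 = 0.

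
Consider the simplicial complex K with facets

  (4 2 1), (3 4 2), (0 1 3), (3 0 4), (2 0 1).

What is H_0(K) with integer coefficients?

Order the vertices as 0 < 1 < 2 < 3 < 4. Listing each simplex with vertices in this order, K has dimension 2 with simplices:

  0-simplices (5): [0], [1], [2], [3], [4]
  1-simplices (10): [0,1], [0,2], [0,3], [0,4], [1,2], [1,3], [1,4], [2,3], [2,4], [3,4]
  2-simplices (5): [0,1,2], [0,1,3], [0,3,4], [1,2,4], [2,3,4]

so the chain groups are C_0 ≅ Z^5, C_1 ≅ Z^10, C_2 ≅ Z^5.

Boundary ∂_1: C_1 → C_0 maps an edge to its endpoints' difference, ∂[p,q] = q − p.
This gives a 5×10 integer matrix of rank 4; reducing to Smith normal form yields diagonal entries (1,1,1,1).

∂_2: C_2 → C_1 acts by ∂[p,q,r] = [q,r] − [p,r] + [p,q]. For instance
  ∂[0,3,4] = [3,4] − [0,4] + [0,3],
  ∂[0,1,3] = [1,3] − [0,3] + [0,1].
As a 10×5 matrix over Z this has rank 5, with invariant factors (1,1,1,1,1).

Now H_k = ker ∂_k / im ∂_{k+1}, so:

  H_0: rank C_0 − rank ∂_1 = 5 − 4 = 1, and the invariant factors of ∂_1 are all 1, so H_0 = Z.

H_0 ≅ Z.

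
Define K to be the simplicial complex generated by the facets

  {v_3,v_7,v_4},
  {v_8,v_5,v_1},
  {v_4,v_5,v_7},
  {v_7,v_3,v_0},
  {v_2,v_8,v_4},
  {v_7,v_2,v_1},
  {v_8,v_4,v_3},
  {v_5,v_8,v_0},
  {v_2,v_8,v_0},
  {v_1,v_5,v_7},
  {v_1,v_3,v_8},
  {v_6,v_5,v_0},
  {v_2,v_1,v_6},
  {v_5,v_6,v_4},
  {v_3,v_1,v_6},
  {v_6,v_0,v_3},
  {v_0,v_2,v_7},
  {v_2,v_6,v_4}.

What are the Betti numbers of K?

b_0 = 1, b_1 = 2, b_2 = 1.

Take the total order v_0 < v_1 < v_2 < v_3 < v_4 < v_5 < v_6 < v_7 < v_8 on the vertex set. Then K (dimension 2) consists of the simplices:

  0-simplices (9): [v_0], [v_1], [v_2], [v_3], [v_4], [v_5], [v_6], [v_7], [v_8]
  1-simplices (27): (27 of them)
  2-simplices (18): (18 of them)

giving chain groups C_0 ≅ Z^9, C_1 ≅ Z^27, C_2 ≅ Z^18.

The boundary map ∂_1: C_1 → C_0 maps an edge to its endpoints' difference, ∂[p,q] = q − p. For instance
  ∂[v_5,v_7] = [v_7] − [v_5].
The resulting 9×27 matrix has rank 8, and its Smith normal form has invariant factors (1,1,1,1,1,1,1,1).

The boundary map ∂_2: C_2 → C_1 acts by ∂[p,q,r] = [q,r] − [p,r] + [p,q]. For instance
  ∂[v_1,v_3,v_8] = [v_3,v_8] − [v_1,v_8] + [v_1,v_3],
  ∂[v_0,v_2,v_7] = [v_2,v_7] − [v_0,v_7] + [v_0,v_2].
The 27×18 boundary matrix has rank 17 and Smith normal form diag(1,1,1,1,1,1,1,1,1,1,1,1,1,1,1,1,1).

From H_k ≅ ker(∂_k) / im(∂_{k+1}) we obtain:

  H_0: rank C_0 − rank ∂_1 = 9 − 8 = 1, and the invariant factors of ∂_1 are all 1, so H_0 = Z.
  H_1: rank ker ∂_1 − rank ∂_2 = (27 − 8) − 17 = 2, and the invariant factors of ∂_2 are all 1, so H_1 = Z^2.
  H_2: rank ker ∂_2 − rank ∂_3 = (18 − 17) − 0 = 1, and there is no ∂_3, so H_2 = Z.

(K is a triangulation of the torus T^2.)

Hence the Betti numbers are b_0 = 1, b_1 = 2, b_2 = 1.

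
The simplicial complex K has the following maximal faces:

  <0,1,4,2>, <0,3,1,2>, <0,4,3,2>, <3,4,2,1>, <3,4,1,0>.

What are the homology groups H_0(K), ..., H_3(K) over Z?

Order the vertices as 0 < 1 < 2 < 3 < 4. Listing each simplex with vertices in this order, K has dimension 3 with simplices:

  0-simplices (5): [0], [1], [2], [3], [4]
  1-simplices (10): [0,1], [0,2], [0,3], [0,4], [1,2], [1,3], [1,4], [2,3], [2,4], [3,4]
  2-simplices (10): [0,1,2], [0,1,3], [0,1,4], [0,2,3], [0,2,4], [0,3,4], [1,2,3], [1,2,4], [1,3,4], [2,3,4]
  3-simplices (5): [0,1,2,3], [0,1,2,4], [0,1,3,4], [0,2,3,4], [1,2,3,4]

Hence C_0 ≅ Z^5, C_1 ≅ Z^10, C_2 ≅ Z^10, C_3 ≅ Z^5.

Boundary ∂_1: C_1 → C_0 maps an edge to its endpoints' difference, ∂[p,q] = q − p.
As a 5×10 matrix over Z this has rank 4, with invariant factors (1,1,1,1).

Boundary ∂_2: C_2 → C_1 sends each 2-simplex [p,q,r] to [q,r] − [p,r] + [p,q]. For instance
  ∂[1,3,4] = [3,4] − [1,4] + [1,3],
  ∂[1,2,3] = [2,3] − [1,3] + [1,2].
The resulting 10×10 matrix has rank 6, and its Smith normal form has invariant factors (1,1,1,1,1,1).

Boundary ∂_3: C_3 → C_2 sends each 3-simplex σ to the alternating sum Σ_i (−1)^i (σ with its i-th vertex removed). For instance
  ∂[1,2,3,4] = [2,3,4] − [1,3,4] + [1,2,4] − [1,2,3],
  ∂[0,2,3,4] = [2,3,4] − [0,3,4] + [0,2,4] − [0,2,3].
As a 10×5 matrix over Z this has rank 4, with invariant factors (1,1,1,1).

From H_k ≅ ker(∂_k) / im(∂_{k+1}) we obtain:

  H_0: rank C_0 − rank ∂_1 = 5 − 4 = 1, and the invariant factors of ∂_1 are all 1, so H_0 = Z.
  H_1: rank ker ∂_1 − rank ∂_2 = (10 − 4) − 6 = 0, and the invariant factors of ∂_2 are all 1, so H_1 = 0.
  H_2: rank ker ∂_2 − rank ∂_3 = (10 − 6) − 4 = 0, and the invariant factors of ∂_3 are all 1, so H_2 = 0.
  H_3: rank ker ∂_3 − rank ∂_4 = (5 − 4) − 0 = 1, and there is no ∂_4, so H_3 = Z.

As a check, the Euler characteristic is 5 − 10 + 10 − 5 = 0, which agrees with 1 − 0 + 0 − 1 = 0.

H_0 = Z,  H_1 = 0,  H_2 = 0,  H_3 = Z.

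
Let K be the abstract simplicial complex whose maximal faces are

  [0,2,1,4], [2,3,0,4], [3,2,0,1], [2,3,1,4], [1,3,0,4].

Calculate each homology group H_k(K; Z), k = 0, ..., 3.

Order the vertices as 0 < 1 < 2 < 3 < 4. Listing each simplex with vertices in this order, K has dimension 3 with simplices:

  0-simplices (5): [0], [1], [2], [3], [4]
  1-simplices (10): [0,1], [0,2], [0,3], [0,4], [1,2], [1,3], [1,4], [2,3], [2,4], [3,4]
  2-simplices (10): [0,1,2], [0,1,3], [0,1,4], [0,2,3], [0,2,4], [0,3,4], [1,2,3], [1,2,4], [1,3,4], [2,3,4]
  3-simplices (5): [0,1,2,3], [0,1,2,4], [0,1,3,4], [0,2,3,4], [1,2,3,4]

Hence C_0 ≅ Z^5, C_1 ≅ Z^10, C_2 ≅ Z^10, C_3 ≅ Z^5.

The boundary map ∂_1: C_1 → C_0 is given by ∂[p,q] = [q] − [p].
The 5×10 boundary matrix has rank 4 and Smith normal form diag(1,1,1,1).

The boundary map ∂_2: C_2 → C_1 sends each 2-simplex [p,q,r] to [q,r] − [p,r] + [p,q]. For instance
  ∂[2,3,4] = [3,4] − [2,4] + [2,3],
  ∂[0,2,4] = [2,4] − [0,4] + [0,2].
As a 10×10 matrix over Z this has rank 6, with invariant factors (1,1,1,1,1,1).

Boundary ∂_3: C_3 → C_2 sends each 3-simplex σ to the alternating sum Σ_i (−1)^i (σ with its i-th vertex removed). For instance
  ∂[0,1,2,3] = [1,2,3] − [0,2,3] + [0,1,3] − [0,1,2],
  ∂[0,1,3,4] = [1,3,4] − [0,3,4] + [0,1,4] − [0,1,3].
The resulting 10×5 matrix has rank 4, and its Smith normal form has invariant factors (1,1,1,1).

Computing H_k = (kernel of ∂_k) / (image of ∂_{k+1}):

  H_0: rank C_0 − rank ∂_1 = 5 − 4 = 1, and the invariant factors of ∂_1 are all 1, so H_0 ≅ Z.
  H_1: rank ker ∂_1 − rank ∂_2 = (10 − 4) − 6 = 0, and the invariant factors of ∂_2 are all 1, so H_1 ≅ 0.
  H_2: rank ker ∂_2 − rank ∂_3 = (10 − 6) − 4 = 0, and the invariant factors of ∂_3 are all 1, so H_2 ≅ 0.
  H_3: rank ker ∂_3 − rank ∂_4 = (5 − 4) − 0 = 1, and there is no ∂_4, so H_3 ≅ Z.

As a check, the Euler characteristic is 5 − 10 + 10 − 5 = 0, which agrees with 1 − 0 + 0 − 1 = 0.
(K is a triangulation of the 3-sphere S^3.)

H_0 ≅ Z,  H_1 = 0,  H_2 = 0,  H_3 ≅ Z.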